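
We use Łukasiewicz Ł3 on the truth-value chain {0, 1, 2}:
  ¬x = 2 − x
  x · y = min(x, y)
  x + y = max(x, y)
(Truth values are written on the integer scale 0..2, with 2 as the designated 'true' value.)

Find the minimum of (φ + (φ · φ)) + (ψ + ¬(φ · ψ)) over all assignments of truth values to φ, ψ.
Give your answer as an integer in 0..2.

1

Take φ = 1, ψ = 1:
φ · φ = 1 · 1 = 1
φ + (φ · φ) = 1 + 1 = 1
φ · ψ = 1 · 1 = 1
¬(φ · ψ) = ¬1 = 1
ψ + ¬(φ · ψ) = 1 + 1 = 1
(φ + (φ · φ)) + (ψ + ¬(φ · ψ)) = 1 + 1 = 1
No assignment yields a value below 1, so this is the minimum.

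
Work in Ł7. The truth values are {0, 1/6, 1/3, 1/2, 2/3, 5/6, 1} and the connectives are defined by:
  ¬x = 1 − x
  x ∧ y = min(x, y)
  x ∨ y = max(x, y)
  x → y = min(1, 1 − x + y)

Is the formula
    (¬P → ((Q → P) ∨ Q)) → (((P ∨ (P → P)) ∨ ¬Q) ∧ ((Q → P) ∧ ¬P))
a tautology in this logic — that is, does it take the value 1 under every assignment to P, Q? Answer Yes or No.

Counterexample: take P = 0, Q = 2/3.
¬P = ¬0 = 1
Q → P = 2/3 → 0 = 1/3
(Q → P) ∨ Q = 1/3 ∨ 2/3 = 2/3
¬P → ((Q → P) ∨ Q) = 1 → 2/3 = 2/3
P → P = 0 → 0 = 1
P ∨ (P → P) = 0 ∨ 1 = 1
¬Q = ¬2/3 = 1/3
(P ∨ (P → P)) ∨ ¬Q = 1 ∨ 1/3 = 1
Q → P = 2/3 → 0 = 1/3
¬P = ¬0 = 1
(Q → P) ∧ ¬P = 1/3 ∧ 1 = 1/3
((P ∨ (P → P)) ∨ ¬Q) ∧ ((Q → P) ∧ ¬P) = 1 ∧ 1/3 = 1/3
(¬P → ((Q → P) ∨ Q)) → (((P ∨ (P → P)) ∨ ¬Q) ∧ ((Q → P) ∧ ¬P)) = 2/3 → 1/3 = 2/3
This gives 2/3 ≠ 1.

No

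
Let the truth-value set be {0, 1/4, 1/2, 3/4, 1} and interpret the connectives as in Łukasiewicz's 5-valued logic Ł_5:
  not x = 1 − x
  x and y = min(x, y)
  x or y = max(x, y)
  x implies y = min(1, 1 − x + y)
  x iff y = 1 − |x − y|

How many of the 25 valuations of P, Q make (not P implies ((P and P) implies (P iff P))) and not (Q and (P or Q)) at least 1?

5

value 1: 5 assignments (counts)
value 3/4: 5 assignments
value 1/2: 5 assignments
value 1/4: 5 assignments
value 0: 5 assignments
So 5 of the 25 assignments meet the threshold.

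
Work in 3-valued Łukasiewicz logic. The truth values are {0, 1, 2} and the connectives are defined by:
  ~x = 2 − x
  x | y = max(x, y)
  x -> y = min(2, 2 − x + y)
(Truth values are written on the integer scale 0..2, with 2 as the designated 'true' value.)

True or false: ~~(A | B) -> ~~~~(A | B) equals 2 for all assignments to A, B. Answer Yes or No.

Yes

A = 0, B = 0 ↦ 2
A = 0, B = 1 ↦ 2
A = 0, B = 2 ↦ 2
A = 1, B = 0 ↦ 2
A = 1, B = 1 ↦ 2
A = 1, B = 2 ↦ 2
A = 2, B = 0 ↦ 2
A = 2, B = 1 ↦ 2
A = 2, B = 2 ↦ 2
Every assignment gives a value ≥ 2.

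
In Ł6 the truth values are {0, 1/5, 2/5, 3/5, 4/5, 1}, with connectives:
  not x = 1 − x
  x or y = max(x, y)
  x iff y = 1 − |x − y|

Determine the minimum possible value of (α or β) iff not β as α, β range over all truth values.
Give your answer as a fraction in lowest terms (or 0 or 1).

0

Take α = 0, β = 0:
α or β = 0 or 0 = 0
not β = not 0 = 1
(α or β) iff not β = 0 iff 1 = 0
No assignment yields a value below 0, so this is the minimum.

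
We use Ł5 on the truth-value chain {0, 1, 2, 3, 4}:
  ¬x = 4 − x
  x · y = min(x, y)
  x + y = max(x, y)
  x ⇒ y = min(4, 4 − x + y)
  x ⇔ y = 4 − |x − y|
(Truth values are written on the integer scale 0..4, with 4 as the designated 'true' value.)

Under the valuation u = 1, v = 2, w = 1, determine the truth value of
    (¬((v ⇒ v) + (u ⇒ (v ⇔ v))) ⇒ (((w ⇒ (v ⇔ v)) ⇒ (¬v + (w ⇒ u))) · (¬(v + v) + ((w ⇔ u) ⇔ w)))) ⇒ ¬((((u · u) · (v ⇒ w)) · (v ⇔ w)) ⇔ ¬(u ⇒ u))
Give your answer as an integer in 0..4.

v ⇒ v = 2 ⇒ 2 = 4
v ⇔ v = 2 ⇔ 2 = 4
u ⇒ (v ⇔ v) = 1 ⇒ 4 = 4
(v ⇒ v) + (u ⇒ (v ⇔ v)) = 4 + 4 = 4
¬((v ⇒ v) + (u ⇒ (v ⇔ v))) = ¬4 = 0
v ⇔ v = 2 ⇔ 2 = 4
w ⇒ (v ⇔ v) = 1 ⇒ 4 = 4
¬v = ¬2 = 2
w ⇒ u = 1 ⇒ 1 = 4
¬v + (w ⇒ u) = 2 + 4 = 4
(w ⇒ (v ⇔ v)) ⇒ (¬v + (w ⇒ u)) = 4 ⇒ 4 = 4
v + v = 2 + 2 = 2
¬(v + v) = ¬2 = 2
w ⇔ u = 1 ⇔ 1 = 4
(w ⇔ u) ⇔ w = 4 ⇔ 1 = 1
¬(v + v) + ((w ⇔ u) ⇔ w) = 2 + 1 = 2
((w ⇒ (v ⇔ v)) ⇒ (¬v + (w ⇒ u))) · (¬(v + v) + ((w ⇔ u) ⇔ w)) = 4 · 2 = 2
¬((v ⇒ v) + (u ⇒ (v ⇔ v))) ⇒ (((w ⇒ (v ⇔ v)) ⇒ (¬v + (w ⇒ u))) · (¬(v + v) + ((w ⇔ u) ⇔ w))) = 0 ⇒ 2 = 4
u · u = 1 · 1 = 1
v ⇒ w = 2 ⇒ 1 = 3
(u · u) · (v ⇒ w) = 1 · 3 = 1
v ⇔ w = 2 ⇔ 1 = 3
((u · u) · (v ⇒ w)) · (v ⇔ w) = 1 · 3 = 1
u ⇒ u = 1 ⇒ 1 = 4
¬(u ⇒ u) = ¬4 = 0
(((u · u) · (v ⇒ w)) · (v ⇔ w)) ⇔ ¬(u ⇒ u) = 1 ⇔ 0 = 3
¬((((u · u) · (v ⇒ w)) · (v ⇔ w)) ⇔ ¬(u ⇒ u)) = ¬3 = 1
(¬((v ⇒ v) + (u ⇒ (v ⇔ v))) ⇒ (((w ⇒ (v ⇔ v)) ⇒ (¬v + (w ⇒ u))) · (¬(v + v) + ((w ⇔ u) ⇔ w)))) ⇒ ¬((((u · u) · (v ⇒ w)) · (v ⇔ w)) ⇔ ¬(u ⇒ u)) = 4 ⇒ 1 = 1

1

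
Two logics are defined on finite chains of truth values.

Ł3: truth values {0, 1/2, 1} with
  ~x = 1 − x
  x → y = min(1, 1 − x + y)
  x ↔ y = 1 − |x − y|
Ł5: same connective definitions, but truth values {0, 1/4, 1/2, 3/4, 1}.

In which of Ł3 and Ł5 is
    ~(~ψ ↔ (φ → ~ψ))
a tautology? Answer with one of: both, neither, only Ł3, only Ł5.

neither

In Ł3: at φ = 0, ψ = 0 the value is 0 — not a tautology.
In Ł5: at φ = 0, ψ = 0 the value is 0 — not a tautology.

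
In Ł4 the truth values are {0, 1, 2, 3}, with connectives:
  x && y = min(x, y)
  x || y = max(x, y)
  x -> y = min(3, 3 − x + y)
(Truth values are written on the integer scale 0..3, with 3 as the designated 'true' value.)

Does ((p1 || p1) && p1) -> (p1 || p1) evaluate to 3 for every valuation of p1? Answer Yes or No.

Yes

p1 = 0 ↦ 3
p1 = 1 ↦ 3
p1 = 2 ↦ 3
p1 = 3 ↦ 3
Every assignment gives a value ≥ 3.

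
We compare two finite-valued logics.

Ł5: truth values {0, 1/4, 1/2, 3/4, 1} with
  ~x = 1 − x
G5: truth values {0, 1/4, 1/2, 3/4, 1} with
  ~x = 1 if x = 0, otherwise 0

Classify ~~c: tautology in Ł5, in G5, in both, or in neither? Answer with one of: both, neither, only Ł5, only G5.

neither

In Ł5: at c = 0 the value is 0 — not a tautology.
In G5: at c = 0 the value is 0 — not a tautology.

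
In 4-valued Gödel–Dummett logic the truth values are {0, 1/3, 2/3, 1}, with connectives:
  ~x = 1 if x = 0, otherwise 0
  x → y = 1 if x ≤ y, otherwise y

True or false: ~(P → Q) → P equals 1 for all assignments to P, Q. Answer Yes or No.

No

Counterexample: take P = 1/3, Q = 0.
P → Q = 1/3 → 0 = 0
~(P → Q) = ~0 = 1
~(P → Q) → P = 1 → 1/3 = 1/3
This gives 1/3 ≠ 1.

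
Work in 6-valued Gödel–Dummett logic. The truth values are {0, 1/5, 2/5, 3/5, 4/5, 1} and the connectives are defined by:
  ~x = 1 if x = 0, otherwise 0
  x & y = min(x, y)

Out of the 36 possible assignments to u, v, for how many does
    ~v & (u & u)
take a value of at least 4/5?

value 1: 1 assignment (counts)
value 4/5: 1 assignment (counts)
value 3/5: 1 assignment
value 2/5: 1 assignment
value 1/5: 1 assignment
value 0: 31 assignments
So 2 of the 36 assignments meet the threshold.

2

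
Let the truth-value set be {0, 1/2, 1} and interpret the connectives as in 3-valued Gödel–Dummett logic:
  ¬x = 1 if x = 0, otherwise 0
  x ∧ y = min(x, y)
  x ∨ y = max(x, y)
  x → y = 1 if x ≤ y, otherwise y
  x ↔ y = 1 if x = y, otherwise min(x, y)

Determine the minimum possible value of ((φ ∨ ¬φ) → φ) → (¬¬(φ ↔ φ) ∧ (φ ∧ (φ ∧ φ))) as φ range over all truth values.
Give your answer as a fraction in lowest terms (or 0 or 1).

1/2

Take φ = 1/2:
¬φ = ¬1/2 = 0
φ ∨ ¬φ = 1/2 ∨ 0 = 1/2
(φ ∨ ¬φ) → φ = 1/2 → 1/2 = 1
φ ↔ φ = 1/2 ↔ 1/2 = 1
¬(φ ↔ φ) = ¬1 = 0
¬¬(φ ↔ φ) = ¬0 = 1
φ ∧ φ = 1/2 ∧ 1/2 = 1/2
φ ∧ (φ ∧ φ) = 1/2 ∧ 1/2 = 1/2
¬¬(φ ↔ φ) ∧ (φ ∧ (φ ∧ φ)) = 1 ∧ 1/2 = 1/2
((φ ∨ ¬φ) → φ) → (¬¬(φ ↔ φ) ∧ (φ ∧ (φ ∧ φ))) = 1 → 1/2 = 1/2
No assignment yields a value below 1/2, so this is the minimum.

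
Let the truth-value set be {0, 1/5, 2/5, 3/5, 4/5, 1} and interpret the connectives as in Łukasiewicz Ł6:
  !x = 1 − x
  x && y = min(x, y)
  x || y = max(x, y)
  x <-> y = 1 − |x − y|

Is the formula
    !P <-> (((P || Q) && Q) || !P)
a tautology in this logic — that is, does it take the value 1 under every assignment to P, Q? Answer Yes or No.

Counterexample: take P = 1/5, Q = 1.
!P = !1/5 = 4/5
P || Q = 1/5 || 1 = 1
(P || Q) && Q = 1 && 1 = 1
((P || Q) && Q) || !P = 1 || 4/5 = 1
!P <-> (((P || Q) && Q) || !P) = 4/5 <-> 1 = 4/5
This gives 4/5 ≠ 1.

No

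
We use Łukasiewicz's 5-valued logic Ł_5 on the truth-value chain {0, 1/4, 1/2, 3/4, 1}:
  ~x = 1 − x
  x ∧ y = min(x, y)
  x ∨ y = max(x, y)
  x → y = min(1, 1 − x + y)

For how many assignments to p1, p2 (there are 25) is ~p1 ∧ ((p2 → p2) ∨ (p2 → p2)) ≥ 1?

5

value 1: 5 assignments (counts)
value 3/4: 5 assignments
value 1/2: 5 assignments
value 1/4: 5 assignments
value 0: 5 assignments
So 5 of the 25 assignments meet the threshold.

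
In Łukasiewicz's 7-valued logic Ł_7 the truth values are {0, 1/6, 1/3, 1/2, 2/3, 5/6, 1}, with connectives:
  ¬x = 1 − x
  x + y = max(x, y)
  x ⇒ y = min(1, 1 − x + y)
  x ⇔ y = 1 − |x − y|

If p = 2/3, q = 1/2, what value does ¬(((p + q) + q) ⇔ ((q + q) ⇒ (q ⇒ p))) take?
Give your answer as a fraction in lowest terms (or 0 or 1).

p + q = 2/3 + 1/2 = 2/3
(p + q) + q = 2/3 + 1/2 = 2/3
q + q = 1/2 + 1/2 = 1/2
q ⇒ p = 1/2 ⇒ 2/3 = 1
(q + q) ⇒ (q ⇒ p) = 1/2 ⇒ 1 = 1
((p + q) + q) ⇔ ((q + q) ⇒ (q ⇒ p)) = 2/3 ⇔ 1 = 2/3
¬(((p + q) + q) ⇔ ((q + q) ⇒ (q ⇒ p))) = ¬2/3 = 1/3

1/3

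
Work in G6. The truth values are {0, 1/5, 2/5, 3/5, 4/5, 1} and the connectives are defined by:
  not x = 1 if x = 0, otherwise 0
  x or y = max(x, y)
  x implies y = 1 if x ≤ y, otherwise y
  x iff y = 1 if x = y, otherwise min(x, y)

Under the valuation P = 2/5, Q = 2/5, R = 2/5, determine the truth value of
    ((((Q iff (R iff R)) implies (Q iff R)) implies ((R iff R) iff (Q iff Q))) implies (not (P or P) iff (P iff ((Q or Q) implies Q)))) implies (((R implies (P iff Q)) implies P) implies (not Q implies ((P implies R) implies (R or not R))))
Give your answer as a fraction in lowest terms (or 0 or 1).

R iff R = 2/5 iff 2/5 = 1
Q iff (R iff R) = 2/5 iff 1 = 2/5
Q iff R = 2/5 iff 2/5 = 1
(Q iff (R iff R)) implies (Q iff R) = 2/5 implies 1 = 1
R iff R = 2/5 iff 2/5 = 1
Q iff Q = 2/5 iff 2/5 = 1
(R iff R) iff (Q iff Q) = 1 iff 1 = 1
((Q iff (R iff R)) implies (Q iff R)) implies ((R iff R) iff (Q iff Q)) = 1 implies 1 = 1
P or P = 2/5 or 2/5 = 2/5
not (P or P) = not 2/5 = 0
Q or Q = 2/5 or 2/5 = 2/5
(Q or Q) implies Q = 2/5 implies 2/5 = 1
P iff ((Q or Q) implies Q) = 2/5 iff 1 = 2/5
not (P or P) iff (P iff ((Q or Q) implies Q)) = 0 iff 2/5 = 0
(((Q iff (R iff R)) implies (Q iff R)) implies ((R iff R) iff (Q iff Q))) implies (not (P or P) iff (P iff ((Q or Q) implies Q))) = 1 implies 0 = 0
P iff Q = 2/5 iff 2/5 = 1
R implies (P iff Q) = 2/5 implies 1 = 1
(R implies (P iff Q)) implies P = 1 implies 2/5 = 2/5
not Q = not 2/5 = 0
P implies R = 2/5 implies 2/5 = 1
not R = not 2/5 = 0
R or not R = 2/5 or 0 = 2/5
(P implies R) implies (R or not R) = 1 implies 2/5 = 2/5
not Q implies ((P implies R) implies (R or not R)) = 0 implies 2/5 = 1
((R implies (P iff Q)) implies P) implies (not Q implies ((P implies R) implies (R or not R))) = 2/5 implies 1 = 1
((((Q iff (R iff R)) implies (Q iff R)) implies ((R iff R) iff (Q iff Q))) implies (not (P or P) iff (P iff ((Q or Q) implies Q)))) implies (((R implies (P iff Q)) implies P) implies (not Q implies ((P implies R) implies (R or not R)))) = 0 implies 1 = 1

1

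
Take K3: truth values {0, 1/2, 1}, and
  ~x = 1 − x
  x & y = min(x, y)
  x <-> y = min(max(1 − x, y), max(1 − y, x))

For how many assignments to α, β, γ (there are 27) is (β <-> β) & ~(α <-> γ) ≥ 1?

4

value 1: 4 assignments (counts)
value 1/2: 17 assignments
value 0: 6 assignments
So 4 of the 27 assignments meet the threshold.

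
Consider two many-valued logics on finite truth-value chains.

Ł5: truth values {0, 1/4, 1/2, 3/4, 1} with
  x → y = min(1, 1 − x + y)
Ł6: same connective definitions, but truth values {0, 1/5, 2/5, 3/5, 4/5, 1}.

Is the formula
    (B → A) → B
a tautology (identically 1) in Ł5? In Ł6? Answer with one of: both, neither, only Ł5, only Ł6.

neither

In Ł5: at A = 0, B = 0 the value is 0 — not a tautology.
In Ł6: at A = 0, B = 0 the value is 0 — not a tautology.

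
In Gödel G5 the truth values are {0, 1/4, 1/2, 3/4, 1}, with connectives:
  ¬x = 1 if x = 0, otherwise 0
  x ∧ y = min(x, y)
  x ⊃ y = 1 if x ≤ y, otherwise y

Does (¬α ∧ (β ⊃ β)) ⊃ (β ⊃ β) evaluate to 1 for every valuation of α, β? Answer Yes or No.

Yes

At α = 1/2, β = 1/2, for instance:
¬α = ¬1/2 = 0
β ⊃ β = 1/2 ⊃ 1/2 = 1
¬α ∧ (β ⊃ β) = 0 ∧ 1 = 0
(¬α ∧ (β ⊃ β)) ⊃ (β ⊃ β) = 0 ⊃ 1 = 1
and checking the remaining 24 assignments likewise gives ≥ 1 in every case.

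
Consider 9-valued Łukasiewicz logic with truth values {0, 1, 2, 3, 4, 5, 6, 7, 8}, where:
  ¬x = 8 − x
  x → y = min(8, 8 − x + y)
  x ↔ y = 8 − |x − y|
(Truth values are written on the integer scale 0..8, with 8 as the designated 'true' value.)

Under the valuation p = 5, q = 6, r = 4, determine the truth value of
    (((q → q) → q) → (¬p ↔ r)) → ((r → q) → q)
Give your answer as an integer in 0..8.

6

q → q = 6 → 6 = 8
(q → q) → q = 8 → 6 = 6
¬p = ¬5 = 3
¬p ↔ r = 3 ↔ 4 = 7
((q → q) → q) → (¬p ↔ r) = 6 → 7 = 8
r → q = 4 → 6 = 8
(r → q) → q = 8 → 6 = 6
(((q → q) → q) → (¬p ↔ r)) → ((r → q) → q) = 8 → 6 = 6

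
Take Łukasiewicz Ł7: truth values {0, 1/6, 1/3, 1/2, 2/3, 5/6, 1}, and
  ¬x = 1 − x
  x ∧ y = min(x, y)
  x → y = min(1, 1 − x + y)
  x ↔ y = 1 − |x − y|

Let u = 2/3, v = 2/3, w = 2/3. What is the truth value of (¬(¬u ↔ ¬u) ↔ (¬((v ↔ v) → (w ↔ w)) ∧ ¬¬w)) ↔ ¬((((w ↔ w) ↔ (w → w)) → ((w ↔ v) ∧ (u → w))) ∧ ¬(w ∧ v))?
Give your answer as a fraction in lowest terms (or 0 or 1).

¬u = ¬2/3 = 1/3
¬u = ¬2/3 = 1/3
¬u ↔ ¬u = 1/3 ↔ 1/3 = 1
¬(¬u ↔ ¬u) = ¬1 = 0
v ↔ v = 2/3 ↔ 2/3 = 1
w ↔ w = 2/3 ↔ 2/3 = 1
(v ↔ v) → (w ↔ w) = 1 → 1 = 1
¬((v ↔ v) → (w ↔ w)) = ¬1 = 0
¬w = ¬2/3 = 1/3
¬¬w = ¬1/3 = 2/3
¬((v ↔ v) → (w ↔ w)) ∧ ¬¬w = 0 ∧ 2/3 = 0
¬(¬u ↔ ¬u) ↔ (¬((v ↔ v) → (w ↔ w)) ∧ ¬¬w) = 0 ↔ 0 = 1
w ↔ w = 2/3 ↔ 2/3 = 1
w → w = 2/3 → 2/3 = 1
(w ↔ w) ↔ (w → w) = 1 ↔ 1 = 1
w ↔ v = 2/3 ↔ 2/3 = 1
u → w = 2/3 → 2/3 = 1
(w ↔ v) ∧ (u → w) = 1 ∧ 1 = 1
((w ↔ w) ↔ (w → w)) → ((w ↔ v) ∧ (u → w)) = 1 → 1 = 1
w ∧ v = 2/3 ∧ 2/3 = 2/3
¬(w ∧ v) = ¬2/3 = 1/3
(((w ↔ w) ↔ (w → w)) → ((w ↔ v) ∧ (u → w))) ∧ ¬(w ∧ v) = 1 ∧ 1/3 = 1/3
¬((((w ↔ w) ↔ (w → w)) → ((w ↔ v) ∧ (u → w))) ∧ ¬(w ∧ v)) = ¬1/3 = 2/3
(¬(¬u ↔ ¬u) ↔ (¬((v ↔ v) → (w ↔ w)) ∧ ¬¬w)) ↔ ¬((((w ↔ w) ↔ (w → w)) → ((w ↔ v) ∧ (u → w))) ∧ ¬(w ∧ v)) = 1 ↔ 2/3 = 2/3

2/3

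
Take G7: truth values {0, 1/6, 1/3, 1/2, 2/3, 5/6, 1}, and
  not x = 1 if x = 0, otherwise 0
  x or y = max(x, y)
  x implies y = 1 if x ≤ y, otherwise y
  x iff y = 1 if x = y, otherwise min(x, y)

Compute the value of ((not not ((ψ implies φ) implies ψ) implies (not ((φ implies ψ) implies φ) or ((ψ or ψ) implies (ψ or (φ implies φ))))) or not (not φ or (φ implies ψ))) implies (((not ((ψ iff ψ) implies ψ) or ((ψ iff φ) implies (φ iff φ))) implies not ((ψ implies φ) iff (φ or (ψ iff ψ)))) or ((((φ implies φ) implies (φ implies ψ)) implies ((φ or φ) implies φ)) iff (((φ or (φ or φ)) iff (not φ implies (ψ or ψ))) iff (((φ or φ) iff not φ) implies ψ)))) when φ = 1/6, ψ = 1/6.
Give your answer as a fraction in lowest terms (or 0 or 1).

1/6

ψ implies φ = 1/6 implies 1/6 = 1
(ψ implies φ) implies ψ = 1 implies 1/6 = 1/6
not ((ψ implies φ) implies ψ) = not 1/6 = 0
not not ((ψ implies φ) implies ψ) = not 0 = 1
φ implies ψ = 1/6 implies 1/6 = 1
(φ implies ψ) implies φ = 1 implies 1/6 = 1/6
not ((φ implies ψ) implies φ) = not 1/6 = 0
ψ or ψ = 1/6 or 1/6 = 1/6
φ implies φ = 1/6 implies 1/6 = 1
ψ or (φ implies φ) = 1/6 or 1 = 1
(ψ or ψ) implies (ψ or (φ implies φ)) = 1/6 implies 1 = 1
not ((φ implies ψ) implies φ) or ((ψ or ψ) implies (ψ or (φ implies φ))) = 0 or 1 = 1
not not ((ψ implies φ) implies ψ) implies (not ((φ implies ψ) implies φ) or ((ψ or ψ) implies (ψ or (φ implies φ)))) = 1 implies 1 = 1
not φ = not 1/6 = 0
φ implies ψ = 1/6 implies 1/6 = 1
not φ or (φ implies ψ) = 0 or 1 = 1
not (not φ or (φ implies ψ)) = not 1 = 0
(not not ((ψ implies φ) implies ψ) implies (not ((φ implies ψ) implies φ) or ((ψ or ψ) implies (ψ or (φ implies φ))))) or not (not φ or (φ implies ψ)) = 1 or 0 = 1
ψ iff ψ = 1/6 iff 1/6 = 1
(ψ iff ψ) implies ψ = 1 implies 1/6 = 1/6
not ((ψ iff ψ) implies ψ) = not 1/6 = 0
ψ iff φ = 1/6 iff 1/6 = 1
φ iff φ = 1/6 iff 1/6 = 1
(ψ iff φ) implies (φ iff φ) = 1 implies 1 = 1
not ((ψ iff ψ) implies ψ) or ((ψ iff φ) implies (φ iff φ)) = 0 or 1 = 1
ψ implies φ = 1/6 implies 1/6 = 1
ψ iff ψ = 1/6 iff 1/6 = 1
φ or (ψ iff ψ) = 1/6 or 1 = 1
(ψ implies φ) iff (φ or (ψ iff ψ)) = 1 iff 1 = 1
not ((ψ implies φ) iff (φ or (ψ iff ψ))) = not 1 = 0
(not ((ψ iff ψ) implies ψ) or ((ψ iff φ) implies (φ iff φ))) implies not ((ψ implies φ) iff (φ or (ψ iff ψ))) = 1 implies 0 = 0
φ implies φ = 1/6 implies 1/6 = 1
φ implies ψ = 1/6 implies 1/6 = 1
(φ implies φ) implies (φ implies ψ) = 1 implies 1 = 1
φ or φ = 1/6 or 1/6 = 1/6
(φ or φ) implies φ = 1/6 implies 1/6 = 1
((φ implies φ) implies (φ implies ψ)) implies ((φ or φ) implies φ) = 1 implies 1 = 1
φ or φ = 1/6 or 1/6 = 1/6
φ or (φ or φ) = 1/6 or 1/6 = 1/6
not φ = not 1/6 = 0
ψ or ψ = 1/6 or 1/6 = 1/6
not φ implies (ψ or ψ) = 0 implies 1/6 = 1
(φ or (φ or φ)) iff (not φ implies (ψ or ψ)) = 1/6 iff 1 = 1/6
φ or φ = 1/6 or 1/6 = 1/6
not φ = not 1/6 = 0
(φ or φ) iff not φ = 1/6 iff 0 = 0
((φ or φ) iff not φ) implies ψ = 0 implies 1/6 = 1
((φ or (φ or φ)) iff (not φ implies (ψ or ψ))) iff (((φ or φ) iff not φ) implies ψ) = 1/6 iff 1 = 1/6
(((φ implies φ) implies (φ implies ψ)) implies ((φ or φ) implies φ)) iff (((φ or (φ or φ)) iff (not φ implies (ψ or ψ))) iff (((φ or φ) iff not φ) implies ψ)) = 1 iff 1/6 = 1/6
((not ((ψ iff ψ) implies ψ) or ((ψ iff φ) implies (φ iff φ))) implies not ((ψ implies φ) iff (φ or (ψ iff ψ)))) or ((((φ implies φ) implies (φ implies ψ)) implies ((φ or φ) implies φ)) iff (((φ or (φ or φ)) iff (not φ implies (ψ or ψ))) iff (((φ or φ) iff not φ) implies ψ))) = 0 or 1/6 = 1/6
((not not ((ψ implies φ) implies ψ) implies (not ((φ implies ψ) implies φ) or ((ψ or ψ) implies (ψ or (φ implies φ))))) or not (not φ or (φ implies ψ))) implies (((not ((ψ iff ψ) implies ψ) or ((ψ iff φ) implies (φ iff φ))) implies not ((ψ implies φ) iff (φ or (ψ iff ψ)))) or ((((φ implies φ) implies (φ implies ψ)) implies ((φ or φ) implies φ)) iff (((φ or (φ or φ)) iff (not φ implies (ψ or ψ))) iff (((φ or φ) iff not φ) implies ψ)))) = 1 implies 1/6 = 1/6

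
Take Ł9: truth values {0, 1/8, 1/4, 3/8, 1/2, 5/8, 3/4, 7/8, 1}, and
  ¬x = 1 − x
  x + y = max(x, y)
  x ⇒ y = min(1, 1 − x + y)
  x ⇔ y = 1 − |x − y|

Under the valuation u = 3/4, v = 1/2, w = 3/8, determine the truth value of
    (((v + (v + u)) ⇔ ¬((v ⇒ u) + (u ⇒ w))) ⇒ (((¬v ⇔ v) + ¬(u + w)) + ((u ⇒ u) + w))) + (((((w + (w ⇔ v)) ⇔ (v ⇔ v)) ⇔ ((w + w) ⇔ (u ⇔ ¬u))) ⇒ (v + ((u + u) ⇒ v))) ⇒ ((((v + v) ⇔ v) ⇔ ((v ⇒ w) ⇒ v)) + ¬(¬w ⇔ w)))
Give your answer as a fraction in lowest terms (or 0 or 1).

v + u = 1/2 + 3/4 = 3/4
v + (v + u) = 1/2 + 3/4 = 3/4
v ⇒ u = 1/2 ⇒ 3/4 = 1
u ⇒ w = 3/4 ⇒ 3/8 = 5/8
(v ⇒ u) + (u ⇒ w) = 1 + 5/8 = 1
¬((v ⇒ u) + (u ⇒ w)) = ¬1 = 0
(v + (v + u)) ⇔ ¬((v ⇒ u) + (u ⇒ w)) = 3/4 ⇔ 0 = 1/4
¬v = ¬1/2 = 1/2
¬v ⇔ v = 1/2 ⇔ 1/2 = 1
u + w = 3/4 + 3/8 = 3/4
¬(u + w) = ¬3/4 = 1/4
(¬v ⇔ v) + ¬(u + w) = 1 + 1/4 = 1
u ⇒ u = 3/4 ⇒ 3/4 = 1
(u ⇒ u) + w = 1 + 3/8 = 1
((¬v ⇔ v) + ¬(u + w)) + ((u ⇒ u) + w) = 1 + 1 = 1
((v + (v + u)) ⇔ ¬((v ⇒ u) + (u ⇒ w))) ⇒ (((¬v ⇔ v) + ¬(u + w)) + ((u ⇒ u) + w)) = 1/4 ⇒ 1 = 1
w ⇔ v = 3/8 ⇔ 1/2 = 7/8
w + (w ⇔ v) = 3/8 + 7/8 = 7/8
v ⇔ v = 1/2 ⇔ 1/2 = 1
(w + (w ⇔ v)) ⇔ (v ⇔ v) = 7/8 ⇔ 1 = 7/8
w + w = 3/8 + 3/8 = 3/8
¬u = ¬3/4 = 1/4
u ⇔ ¬u = 3/4 ⇔ 1/4 = 1/2
(w + w) ⇔ (u ⇔ ¬u) = 3/8 ⇔ 1/2 = 7/8
((w + (w ⇔ v)) ⇔ (v ⇔ v)) ⇔ ((w + w) ⇔ (u ⇔ ¬u)) = 7/8 ⇔ 7/8 = 1
u + u = 3/4 + 3/4 = 3/4
(u + u) ⇒ v = 3/4 ⇒ 1/2 = 3/4
v + ((u + u) ⇒ v) = 1/2 + 3/4 = 3/4
(((w + (w ⇔ v)) ⇔ (v ⇔ v)) ⇔ ((w + w) ⇔ (u ⇔ ¬u))) ⇒ (v + ((u + u) ⇒ v)) = 1 ⇒ 3/4 = 3/4
v + v = 1/2 + 1/2 = 1/2
(v + v) ⇔ v = 1/2 ⇔ 1/2 = 1
v ⇒ w = 1/2 ⇒ 3/8 = 7/8
(v ⇒ w) ⇒ v = 7/8 ⇒ 1/2 = 5/8
((v + v) ⇔ v) ⇔ ((v ⇒ w) ⇒ v) = 1 ⇔ 5/8 = 5/8
¬w = ¬3/8 = 5/8
¬w ⇔ w = 5/8 ⇔ 3/8 = 3/4
¬(¬w ⇔ w) = ¬3/4 = 1/4
(((v + v) ⇔ v) ⇔ ((v ⇒ w) ⇒ v)) + ¬(¬w ⇔ w) = 5/8 + 1/4 = 5/8
((((w + (w ⇔ v)) ⇔ (v ⇔ v)) ⇔ ((w + w) ⇔ (u ⇔ ¬u))) ⇒ (v + ((u + u) ⇒ v))) ⇒ ((((v + v) ⇔ v) ⇔ ((v ⇒ w) ⇒ v)) + ¬(¬w ⇔ w)) = 3/4 ⇒ 5/8 = 7/8
(((v + (v + u)) ⇔ ¬((v ⇒ u) + (u ⇒ w))) ⇒ (((¬v ⇔ v) + ¬(u + w)) + ((u ⇒ u) + w))) + (((((w + (w ⇔ v)) ⇔ (v ⇔ v)) ⇔ ((w + w) ⇔ (u ⇔ ¬u))) ⇒ (v + ((u + u) ⇒ v))) ⇒ ((((v + v) ⇔ v) ⇔ ((v ⇒ w) ⇒ v)) + ¬(¬w ⇔ w))) = 1 + 7/8 = 1

1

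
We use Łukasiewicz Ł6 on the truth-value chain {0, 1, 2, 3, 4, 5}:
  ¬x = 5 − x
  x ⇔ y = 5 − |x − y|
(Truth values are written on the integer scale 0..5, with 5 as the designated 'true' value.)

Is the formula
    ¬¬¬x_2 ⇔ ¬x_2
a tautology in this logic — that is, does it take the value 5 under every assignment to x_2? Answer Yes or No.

Yes

x_2 = 0 ↦ 5
x_2 = 1 ↦ 5
x_2 = 2 ↦ 5
x_2 = 3 ↦ 5
x_2 = 4 ↦ 5
x_2 = 5 ↦ 5
Every assignment gives a value ≥ 5.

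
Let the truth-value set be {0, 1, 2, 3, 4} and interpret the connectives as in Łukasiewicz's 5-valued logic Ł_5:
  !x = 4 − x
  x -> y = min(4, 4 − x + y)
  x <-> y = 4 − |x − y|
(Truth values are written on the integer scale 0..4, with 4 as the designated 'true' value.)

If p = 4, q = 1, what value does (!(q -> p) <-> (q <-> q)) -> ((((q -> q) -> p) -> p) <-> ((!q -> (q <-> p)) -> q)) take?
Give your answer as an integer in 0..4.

q -> p = 1 -> 4 = 4
!(q -> p) = !4 = 0
q <-> q = 1 <-> 1 = 4
!(q -> p) <-> (q <-> q) = 0 <-> 4 = 0
q -> q = 1 -> 1 = 4
(q -> q) -> p = 4 -> 4 = 4
((q -> q) -> p) -> p = 4 -> 4 = 4
!q = !1 = 3
q <-> p = 1 <-> 4 = 1
!q -> (q <-> p) = 3 -> 1 = 2
(!q -> (q <-> p)) -> q = 2 -> 1 = 3
(((q -> q) -> p) -> p) <-> ((!q -> (q <-> p)) -> q) = 4 <-> 3 = 3
(!(q -> p) <-> (q <-> q)) -> ((((q -> q) -> p) -> p) <-> ((!q -> (q <-> p)) -> q)) = 0 -> 3 = 4

4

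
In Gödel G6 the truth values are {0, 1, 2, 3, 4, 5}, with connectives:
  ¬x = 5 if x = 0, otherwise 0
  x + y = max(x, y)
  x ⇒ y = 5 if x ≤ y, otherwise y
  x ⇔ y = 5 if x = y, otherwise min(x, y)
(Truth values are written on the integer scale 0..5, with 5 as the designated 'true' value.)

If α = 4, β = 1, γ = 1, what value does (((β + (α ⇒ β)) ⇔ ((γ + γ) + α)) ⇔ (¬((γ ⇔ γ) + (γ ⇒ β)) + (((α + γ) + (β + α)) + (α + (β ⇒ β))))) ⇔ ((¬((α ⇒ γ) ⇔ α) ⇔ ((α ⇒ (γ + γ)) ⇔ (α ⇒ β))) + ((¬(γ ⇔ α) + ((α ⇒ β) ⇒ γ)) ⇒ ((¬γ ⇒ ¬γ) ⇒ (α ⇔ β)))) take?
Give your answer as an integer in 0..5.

5

α ⇒ β = 4 ⇒ 1 = 1
β + (α ⇒ β) = 1 + 1 = 1
γ + γ = 1 + 1 = 1
(γ + γ) + α = 1 + 4 = 4
(β + (α ⇒ β)) ⇔ ((γ + γ) + α) = 1 ⇔ 4 = 1
γ ⇔ γ = 1 ⇔ 1 = 5
γ ⇒ β = 1 ⇒ 1 = 5
(γ ⇔ γ) + (γ ⇒ β) = 5 + 5 = 5
¬((γ ⇔ γ) + (γ ⇒ β)) = ¬5 = 0
α + γ = 4 + 1 = 4
β + α = 1 + 4 = 4
(α + γ) + (β + α) = 4 + 4 = 4
β ⇒ β = 1 ⇒ 1 = 5
α + (β ⇒ β) = 4 + 5 = 5
((α + γ) + (β + α)) + (α + (β ⇒ β)) = 4 + 5 = 5
¬((γ ⇔ γ) + (γ ⇒ β)) + (((α + γ) + (β + α)) + (α + (β ⇒ β))) = 0 + 5 = 5
((β + (α ⇒ β)) ⇔ ((γ + γ) + α)) ⇔ (¬((γ ⇔ γ) + (γ ⇒ β)) + (((α + γ) + (β + α)) + (α + (β ⇒ β)))) = 1 ⇔ 5 = 1
α ⇒ γ = 4 ⇒ 1 = 1
(α ⇒ γ) ⇔ α = 1 ⇔ 4 = 1
¬((α ⇒ γ) ⇔ α) = ¬1 = 0
γ + γ = 1 + 1 = 1
α ⇒ (γ + γ) = 4 ⇒ 1 = 1
α ⇒ β = 4 ⇒ 1 = 1
(α ⇒ (γ + γ)) ⇔ (α ⇒ β) = 1 ⇔ 1 = 5
¬((α ⇒ γ) ⇔ α) ⇔ ((α ⇒ (γ + γ)) ⇔ (α ⇒ β)) = 0 ⇔ 5 = 0
γ ⇔ α = 1 ⇔ 4 = 1
¬(γ ⇔ α) = ¬1 = 0
α ⇒ β = 4 ⇒ 1 = 1
(α ⇒ β) ⇒ γ = 1 ⇒ 1 = 5
¬(γ ⇔ α) + ((α ⇒ β) ⇒ γ) = 0 + 5 = 5
¬γ = ¬1 = 0
¬γ = ¬1 = 0
¬γ ⇒ ¬γ = 0 ⇒ 0 = 5
α ⇔ β = 4 ⇔ 1 = 1
(¬γ ⇒ ¬γ) ⇒ (α ⇔ β) = 5 ⇒ 1 = 1
(¬(γ ⇔ α) + ((α ⇒ β) ⇒ γ)) ⇒ ((¬γ ⇒ ¬γ) ⇒ (α ⇔ β)) = 5 ⇒ 1 = 1
(¬((α ⇒ γ) ⇔ α) ⇔ ((α ⇒ (γ + γ)) ⇔ (α ⇒ β))) + ((¬(γ ⇔ α) + ((α ⇒ β) ⇒ γ)) ⇒ ((¬γ ⇒ ¬γ) ⇒ (α ⇔ β))) = 0 + 1 = 1
(((β + (α ⇒ β)) ⇔ ((γ + γ) + α)) ⇔ (¬((γ ⇔ γ) + (γ ⇒ β)) + (((α + γ) + (β + α)) + (α + (β ⇒ β))))) ⇔ ((¬((α ⇒ γ) ⇔ α) ⇔ ((α ⇒ (γ + γ)) ⇔ (α ⇒ β))) + ((¬(γ ⇔ α) + ((α ⇒ β) ⇒ γ)) ⇒ ((¬γ ⇒ ¬γ) ⇒ (α ⇔ β)))) = 1 ⇔ 1 = 5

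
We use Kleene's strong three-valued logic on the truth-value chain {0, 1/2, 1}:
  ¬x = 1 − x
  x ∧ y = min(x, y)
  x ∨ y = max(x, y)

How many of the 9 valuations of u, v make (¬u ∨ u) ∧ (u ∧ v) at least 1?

1

u = 0, v = 0 ↦ 0  <
u = 0, v = 1/2 ↦ 0  <
u = 0, v = 1 ↦ 0  <
u = 1/2, v = 0 ↦ 0  <
u = 1/2, v = 1/2 ↦ 1/2  <
u = 1/2, v = 1 ↦ 1/2  <
u = 1, v = 0 ↦ 0  <
u = 1, v = 1/2 ↦ 1/2  <
u = 1, v = 1 ↦ 1  ≥
So 1 of the 9 assignments meets the threshold.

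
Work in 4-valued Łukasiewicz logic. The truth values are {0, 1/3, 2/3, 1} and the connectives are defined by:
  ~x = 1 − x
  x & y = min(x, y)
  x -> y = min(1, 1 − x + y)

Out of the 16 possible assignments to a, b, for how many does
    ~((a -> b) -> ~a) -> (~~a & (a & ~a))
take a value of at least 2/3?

14

a = 0, b = 0 ↦ 1  ≥
a = 0, b = 1/3 ↦ 1  ≥
a = 0, b = 2/3 ↦ 1  ≥
a = 0, b = 1 ↦ 1  ≥
a = 1/3, b = 0 ↦ 1  ≥
a = 1/3, b = 1/3 ↦ 1  ≥
a = 1/3, b = 2/3 ↦ 1  ≥
a = 1/3, b = 1 ↦ 1  ≥
a = 2/3, b = 0 ↦ 1  ≥
a = 2/3, b = 1/3 ↦ 1  ≥
a = 2/3, b = 2/3 ↦ 2/3  ≥
a = 2/3, b = 1 ↦ 2/3  ≥
a = 1, b = 0 ↦ 1  ≥
a = 1, b = 1/3 ↦ 2/3  ≥
a = 1, b = 2/3 ↦ 1/3  <
a = 1, b = 1 ↦ 0  <
So 14 of the 16 assignments meet the threshold.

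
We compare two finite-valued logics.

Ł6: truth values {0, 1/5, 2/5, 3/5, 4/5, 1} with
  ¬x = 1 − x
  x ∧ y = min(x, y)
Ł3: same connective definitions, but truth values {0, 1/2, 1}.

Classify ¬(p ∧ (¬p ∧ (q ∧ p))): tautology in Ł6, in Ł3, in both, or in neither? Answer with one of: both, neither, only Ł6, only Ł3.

neither

In Ł6: at p = 1/5, q = 1/5 the value is 4/5 — not a tautology.
In Ł3: at p = 1/2, q = 1/2 the value is 1/2 — not a tautology.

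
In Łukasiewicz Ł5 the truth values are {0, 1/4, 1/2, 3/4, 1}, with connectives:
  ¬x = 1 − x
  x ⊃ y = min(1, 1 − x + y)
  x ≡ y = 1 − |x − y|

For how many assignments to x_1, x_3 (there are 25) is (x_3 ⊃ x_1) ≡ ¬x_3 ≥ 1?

value 1: 9 assignments (counts)
value 3/4: 7 assignments
value 1/2: 5 assignments
value 1/4: 3 assignments
value 0: 1 assignment
So 9 of the 25 assignments meet the threshold.

9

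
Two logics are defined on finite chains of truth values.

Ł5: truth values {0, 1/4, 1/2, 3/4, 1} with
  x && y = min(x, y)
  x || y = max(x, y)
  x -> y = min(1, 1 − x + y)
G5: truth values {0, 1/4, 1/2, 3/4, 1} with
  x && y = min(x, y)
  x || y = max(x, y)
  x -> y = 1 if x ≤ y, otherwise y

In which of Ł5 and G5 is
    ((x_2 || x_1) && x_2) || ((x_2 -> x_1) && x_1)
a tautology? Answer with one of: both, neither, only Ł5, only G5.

neither

In Ł5: at x_1 = 0, x_2 = 0 the value is 0 — not a tautology.
In G5: at x_1 = 0, x_2 = 0 the value is 0 — not a tautology.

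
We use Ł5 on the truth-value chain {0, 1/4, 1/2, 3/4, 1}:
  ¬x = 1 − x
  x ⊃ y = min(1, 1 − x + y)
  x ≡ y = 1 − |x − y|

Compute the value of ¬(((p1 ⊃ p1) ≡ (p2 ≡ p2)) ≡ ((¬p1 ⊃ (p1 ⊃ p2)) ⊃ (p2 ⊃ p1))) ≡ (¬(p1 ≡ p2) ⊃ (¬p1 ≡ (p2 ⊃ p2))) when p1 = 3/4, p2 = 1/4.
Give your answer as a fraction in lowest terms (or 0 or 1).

1/4

p1 ⊃ p1 = 3/4 ⊃ 3/4 = 1
p2 ≡ p2 = 1/4 ≡ 1/4 = 1
(p1 ⊃ p1) ≡ (p2 ≡ p2) = 1 ≡ 1 = 1
¬p1 = ¬3/4 = 1/4
p1 ⊃ p2 = 3/4 ⊃ 1/4 = 1/2
¬p1 ⊃ (p1 ⊃ p2) = 1/4 ⊃ 1/2 = 1
p2 ⊃ p1 = 1/4 ⊃ 3/4 = 1
(¬p1 ⊃ (p1 ⊃ p2)) ⊃ (p2 ⊃ p1) = 1 ⊃ 1 = 1
((p1 ⊃ p1) ≡ (p2 ≡ p2)) ≡ ((¬p1 ⊃ (p1 ⊃ p2)) ⊃ (p2 ⊃ p1)) = 1 ≡ 1 = 1
¬(((p1 ⊃ p1) ≡ (p2 ≡ p2)) ≡ ((¬p1 ⊃ (p1 ⊃ p2)) ⊃ (p2 ⊃ p1))) = ¬1 = 0
p1 ≡ p2 = 3/4 ≡ 1/4 = 1/2
¬(p1 ≡ p2) = ¬1/2 = 1/2
¬p1 = ¬3/4 = 1/4
p2 ⊃ p2 = 1/4 ⊃ 1/4 = 1
¬p1 ≡ (p2 ⊃ p2) = 1/4 ≡ 1 = 1/4
¬(p1 ≡ p2) ⊃ (¬p1 ≡ (p2 ⊃ p2)) = 1/2 ⊃ 1/4 = 3/4
¬(((p1 ⊃ p1) ≡ (p2 ≡ p2)) ≡ ((¬p1 ⊃ (p1 ⊃ p2)) ⊃ (p2 ⊃ p1))) ≡ (¬(p1 ≡ p2) ⊃ (¬p1 ≡ (p2 ⊃ p2))) = 0 ≡ 3/4 = 1/4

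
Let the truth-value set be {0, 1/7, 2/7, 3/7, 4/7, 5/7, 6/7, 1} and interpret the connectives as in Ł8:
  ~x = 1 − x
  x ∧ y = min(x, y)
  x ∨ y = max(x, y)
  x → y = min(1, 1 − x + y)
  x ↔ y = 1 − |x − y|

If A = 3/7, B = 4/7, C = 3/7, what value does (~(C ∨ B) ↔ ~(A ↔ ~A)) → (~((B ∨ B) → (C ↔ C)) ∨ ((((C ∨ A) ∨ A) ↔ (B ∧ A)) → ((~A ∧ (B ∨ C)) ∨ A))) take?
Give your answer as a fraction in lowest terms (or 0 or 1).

6/7

C ∨ B = 3/7 ∨ 4/7 = 4/7
~(C ∨ B) = ~4/7 = 3/7
~A = ~3/7 = 4/7
A ↔ ~A = 3/7 ↔ 4/7 = 6/7
~(A ↔ ~A) = ~6/7 = 1/7
~(C ∨ B) ↔ ~(A ↔ ~A) = 3/7 ↔ 1/7 = 5/7
B ∨ B = 4/7 ∨ 4/7 = 4/7
C ↔ C = 3/7 ↔ 3/7 = 1
(B ∨ B) → (C ↔ C) = 4/7 → 1 = 1
~((B ∨ B) → (C ↔ C)) = ~1 = 0
C ∨ A = 3/7 ∨ 3/7 = 3/7
(C ∨ A) ∨ A = 3/7 ∨ 3/7 = 3/7
B ∧ A = 4/7 ∧ 3/7 = 3/7
((C ∨ A) ∨ A) ↔ (B ∧ A) = 3/7 ↔ 3/7 = 1
~A = ~3/7 = 4/7
B ∨ C = 4/7 ∨ 3/7 = 4/7
~A ∧ (B ∨ C) = 4/7 ∧ 4/7 = 4/7
(~A ∧ (B ∨ C)) ∨ A = 4/7 ∨ 3/7 = 4/7
(((C ∨ A) ∨ A) ↔ (B ∧ A)) → ((~A ∧ (B ∨ C)) ∨ A) = 1 → 4/7 = 4/7
~((B ∨ B) → (C ↔ C)) ∨ ((((C ∨ A) ∨ A) ↔ (B ∧ A)) → ((~A ∧ (B ∨ C)) ∨ A)) = 0 ∨ 4/7 = 4/7
(~(C ∨ B) ↔ ~(A ↔ ~A)) → (~((B ∨ B) → (C ↔ C)) ∨ ((((C ∨ A) ∨ A) ↔ (B ∧ A)) → ((~A ∧ (B ∨ C)) ∨ A))) = 5/7 → 4/7 = 6/7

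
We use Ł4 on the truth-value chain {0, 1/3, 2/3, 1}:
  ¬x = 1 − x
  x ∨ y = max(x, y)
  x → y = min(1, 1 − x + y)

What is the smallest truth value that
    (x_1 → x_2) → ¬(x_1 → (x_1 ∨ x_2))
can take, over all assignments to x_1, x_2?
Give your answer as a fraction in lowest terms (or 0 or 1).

Take x_1 = 0, x_2 = 0:
x_1 → x_2 = 0 → 0 = 1
x_1 ∨ x_2 = 0 ∨ 0 = 0
x_1 → (x_1 ∨ x_2) = 0 → 0 = 1
¬(x_1 → (x_1 ∨ x_2)) = ¬1 = 0
(x_1 → x_2) → ¬(x_1 → (x_1 ∨ x_2)) = 1 → 0 = 0
No assignment yields a value below 0, so this is the minimum.

0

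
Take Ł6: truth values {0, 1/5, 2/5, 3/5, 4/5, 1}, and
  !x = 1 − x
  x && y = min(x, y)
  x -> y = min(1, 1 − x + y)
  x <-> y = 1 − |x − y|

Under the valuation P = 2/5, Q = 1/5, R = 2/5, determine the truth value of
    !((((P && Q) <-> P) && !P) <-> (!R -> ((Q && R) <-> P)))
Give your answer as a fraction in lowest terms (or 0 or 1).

P && Q = 2/5 && 1/5 = 1/5
(P && Q) <-> P = 1/5 <-> 2/5 = 4/5
!P = !2/5 = 3/5
((P && Q) <-> P) && !P = 4/5 && 3/5 = 3/5
!R = !2/5 = 3/5
Q && R = 1/5 && 2/5 = 1/5
(Q && R) <-> P = 1/5 <-> 2/5 = 4/5
!R -> ((Q && R) <-> P) = 3/5 -> 4/5 = 1
(((P && Q) <-> P) && !P) <-> (!R -> ((Q && R) <-> P)) = 3/5 <-> 1 = 3/5
!((((P && Q) <-> P) && !P) <-> (!R -> ((Q && R) <-> P))) = !3/5 = 2/5

2/5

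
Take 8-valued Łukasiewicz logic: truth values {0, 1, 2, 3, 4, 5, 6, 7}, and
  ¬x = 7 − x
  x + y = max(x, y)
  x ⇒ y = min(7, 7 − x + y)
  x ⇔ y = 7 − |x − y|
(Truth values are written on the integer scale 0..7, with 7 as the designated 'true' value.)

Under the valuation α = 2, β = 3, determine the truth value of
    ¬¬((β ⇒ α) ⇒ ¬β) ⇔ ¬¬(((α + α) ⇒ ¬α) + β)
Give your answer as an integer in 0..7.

β ⇒ α = 3 ⇒ 2 = 6
¬β = ¬3 = 4
(β ⇒ α) ⇒ ¬β = 6 ⇒ 4 = 5
¬((β ⇒ α) ⇒ ¬β) = ¬5 = 2
¬¬((β ⇒ α) ⇒ ¬β) = ¬2 = 5
α + α = 2 + 2 = 2
¬α = ¬2 = 5
(α + α) ⇒ ¬α = 2 ⇒ 5 = 7
((α + α) ⇒ ¬α) + β = 7 + 3 = 7
¬(((α + α) ⇒ ¬α) + β) = ¬7 = 0
¬¬(((α + α) ⇒ ¬α) + β) = ¬0 = 7
¬¬((β ⇒ α) ⇒ ¬β) ⇔ ¬¬(((α + α) ⇒ ¬α) + β) = 5 ⇔ 7 = 5

5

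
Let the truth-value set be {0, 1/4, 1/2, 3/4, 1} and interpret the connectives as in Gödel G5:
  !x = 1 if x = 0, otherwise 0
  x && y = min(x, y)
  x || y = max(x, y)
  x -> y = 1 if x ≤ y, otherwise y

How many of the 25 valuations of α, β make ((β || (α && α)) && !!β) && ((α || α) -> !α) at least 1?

1

value 1: 1 assignment (counts)
value 3/4: 1 assignment
value 1/2: 1 assignment
value 1/4: 1 assignment
value 0: 21 assignments
So 1 of the 25 assignments meets the threshold.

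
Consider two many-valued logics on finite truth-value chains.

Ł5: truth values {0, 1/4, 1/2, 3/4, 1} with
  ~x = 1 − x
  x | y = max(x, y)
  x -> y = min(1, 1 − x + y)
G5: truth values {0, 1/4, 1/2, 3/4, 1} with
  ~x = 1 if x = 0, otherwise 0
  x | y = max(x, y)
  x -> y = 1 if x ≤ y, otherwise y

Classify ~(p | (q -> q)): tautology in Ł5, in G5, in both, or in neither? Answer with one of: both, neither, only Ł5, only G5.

neither

In Ł5: at p = 0, q = 0 the value is 0 — not a tautology.
In G5: at p = 0, q = 0 the value is 0 — not a tautology.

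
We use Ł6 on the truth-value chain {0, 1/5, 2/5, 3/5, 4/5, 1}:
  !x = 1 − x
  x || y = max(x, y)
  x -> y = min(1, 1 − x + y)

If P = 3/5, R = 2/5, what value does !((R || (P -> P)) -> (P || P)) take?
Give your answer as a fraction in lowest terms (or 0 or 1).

P -> P = 3/5 -> 3/5 = 1
R || (P -> P) = 2/5 || 1 = 1
P || P = 3/5 || 3/5 = 3/5
(R || (P -> P)) -> (P || P) = 1 -> 3/5 = 3/5
!((R || (P -> P)) -> (P || P)) = !3/5 = 2/5

2/5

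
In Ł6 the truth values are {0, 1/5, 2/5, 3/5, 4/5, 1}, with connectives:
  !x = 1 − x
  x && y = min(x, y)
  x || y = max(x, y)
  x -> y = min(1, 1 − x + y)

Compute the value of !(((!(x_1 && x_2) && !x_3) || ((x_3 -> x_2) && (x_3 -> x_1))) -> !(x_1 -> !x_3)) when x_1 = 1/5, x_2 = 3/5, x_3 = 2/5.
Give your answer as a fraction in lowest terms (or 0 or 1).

x_1 && x_2 = 1/5 && 3/5 = 1/5
!(x_1 && x_2) = !1/5 = 4/5
!x_3 = !2/5 = 3/5
!(x_1 && x_2) && !x_3 = 4/5 && 3/5 = 3/5
x_3 -> x_2 = 2/5 -> 3/5 = 1
x_3 -> x_1 = 2/5 -> 1/5 = 4/5
(x_3 -> x_2) && (x_3 -> x_1) = 1 && 4/5 = 4/5
(!(x_1 && x_2) && !x_3) || ((x_3 -> x_2) && (x_3 -> x_1)) = 3/5 || 4/5 = 4/5
!x_3 = !2/5 = 3/5
x_1 -> !x_3 = 1/5 -> 3/5 = 1
!(x_1 -> !x_3) = !1 = 0
((!(x_1 && x_2) && !x_3) || ((x_3 -> x_2) && (x_3 -> x_1))) -> !(x_1 -> !x_3) = 4/5 -> 0 = 1/5
!(((!(x_1 && x_2) && !x_3) || ((x_3 -> x_2) && (x_3 -> x_1))) -> !(x_1 -> !x_3)) = !1/5 = 4/5

4/5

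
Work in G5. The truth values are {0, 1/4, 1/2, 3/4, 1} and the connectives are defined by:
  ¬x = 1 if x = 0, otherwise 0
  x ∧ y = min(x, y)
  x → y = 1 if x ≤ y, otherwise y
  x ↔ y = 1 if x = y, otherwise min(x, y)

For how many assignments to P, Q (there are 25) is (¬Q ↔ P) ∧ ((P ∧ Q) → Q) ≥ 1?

value 1: 5 assignments (counts)
value 3/4: 1 assignment
value 1/2: 1 assignment
value 1/4: 1 assignment
value 0: 17 assignments
So 5 of the 25 assignments meet the threshold.

5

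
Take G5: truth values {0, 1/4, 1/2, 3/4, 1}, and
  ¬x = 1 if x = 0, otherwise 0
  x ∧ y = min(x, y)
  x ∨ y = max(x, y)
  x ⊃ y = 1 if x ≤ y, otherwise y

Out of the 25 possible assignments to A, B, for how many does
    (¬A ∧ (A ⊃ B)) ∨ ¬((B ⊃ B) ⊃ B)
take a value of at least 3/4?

value 1: 9 assignments (counts)
value 0: 16 assignments
So 9 of the 25 assignments meet the threshold.

9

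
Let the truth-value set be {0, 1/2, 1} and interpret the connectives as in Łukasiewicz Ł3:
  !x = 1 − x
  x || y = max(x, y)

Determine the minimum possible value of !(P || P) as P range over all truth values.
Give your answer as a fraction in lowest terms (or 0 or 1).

0

Take P = 1:
P || P = 1 || 1 = 1
!(P || P) = !1 = 0
No assignment yields a value below 0, so this is the minimum.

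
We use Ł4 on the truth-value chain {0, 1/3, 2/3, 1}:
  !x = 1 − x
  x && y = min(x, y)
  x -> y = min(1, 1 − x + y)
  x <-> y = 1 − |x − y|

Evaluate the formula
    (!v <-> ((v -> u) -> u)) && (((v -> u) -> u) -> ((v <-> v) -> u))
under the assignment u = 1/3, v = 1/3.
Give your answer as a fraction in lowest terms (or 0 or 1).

2/3

!v = !1/3 = 2/3
v -> u = 1/3 -> 1/3 = 1
(v -> u) -> u = 1 -> 1/3 = 1/3
!v <-> ((v -> u) -> u) = 2/3 <-> 1/3 = 2/3
v -> u = 1/3 -> 1/3 = 1
(v -> u) -> u = 1 -> 1/3 = 1/3
v <-> v = 1/3 <-> 1/3 = 1
(v <-> v) -> u = 1 -> 1/3 = 1/3
((v -> u) -> u) -> ((v <-> v) -> u) = 1/3 -> 1/3 = 1
(!v <-> ((v -> u) -> u)) && (((v -> u) -> u) -> ((v <-> v) -> u)) = 2/3 && 1 = 2/3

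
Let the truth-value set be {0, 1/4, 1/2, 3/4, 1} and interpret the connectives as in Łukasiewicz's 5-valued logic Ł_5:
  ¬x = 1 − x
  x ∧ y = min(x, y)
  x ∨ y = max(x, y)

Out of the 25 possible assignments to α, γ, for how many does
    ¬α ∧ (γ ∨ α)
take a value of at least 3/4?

value 1: 1 assignment (counts)
value 3/4: 3 assignments (counts)
value 1/2: 7 assignments
value 1/4: 8 assignments
value 0: 6 assignments
So 4 of the 25 assignments meet the threshold.

4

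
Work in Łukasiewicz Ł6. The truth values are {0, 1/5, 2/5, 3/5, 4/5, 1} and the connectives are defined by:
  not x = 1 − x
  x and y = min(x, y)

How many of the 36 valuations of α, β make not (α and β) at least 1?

value 1: 11 assignments (counts)
value 4/5: 9 assignments
value 3/5: 7 assignments
value 2/5: 5 assignments
value 1/5: 3 assignments
value 0: 1 assignment
So 11 of the 36 assignments meet the threshold.

11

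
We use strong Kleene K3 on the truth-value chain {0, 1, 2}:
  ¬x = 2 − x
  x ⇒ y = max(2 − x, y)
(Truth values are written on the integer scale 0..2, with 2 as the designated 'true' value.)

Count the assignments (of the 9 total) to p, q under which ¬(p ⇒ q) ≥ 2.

1

p = 0, q = 0 ↦ 0  <
p = 0, q = 1 ↦ 0  <
p = 0, q = 2 ↦ 0  <
p = 1, q = 0 ↦ 1  <
p = 1, q = 1 ↦ 1  <
p = 1, q = 2 ↦ 0  <
p = 2, q = 0 ↦ 2  ≥
p = 2, q = 1 ↦ 1  <
p = 2, q = 2 ↦ 0  <
So 1 of the 9 assignments meets the threshold.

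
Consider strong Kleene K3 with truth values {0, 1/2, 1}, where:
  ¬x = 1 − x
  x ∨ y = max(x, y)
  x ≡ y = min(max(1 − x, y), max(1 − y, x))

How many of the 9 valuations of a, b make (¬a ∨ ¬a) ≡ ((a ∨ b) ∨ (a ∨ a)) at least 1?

a = 0, b = 0 ↦ 0  <
a = 0, b = 1/2 ↦ 1/2  <
a = 0, b = 1 ↦ 1  ≥
a = 1/2, b = 0 ↦ 1/2  <
a = 1/2, b = 1/2 ↦ 1/2  <
a = 1/2, b = 1 ↦ 1/2  <
a = 1, b = 0 ↦ 0  <
a = 1, b = 1/2 ↦ 0  <
a = 1, b = 1 ↦ 0  <
So 1 of the 9 assignments meets the threshold.

1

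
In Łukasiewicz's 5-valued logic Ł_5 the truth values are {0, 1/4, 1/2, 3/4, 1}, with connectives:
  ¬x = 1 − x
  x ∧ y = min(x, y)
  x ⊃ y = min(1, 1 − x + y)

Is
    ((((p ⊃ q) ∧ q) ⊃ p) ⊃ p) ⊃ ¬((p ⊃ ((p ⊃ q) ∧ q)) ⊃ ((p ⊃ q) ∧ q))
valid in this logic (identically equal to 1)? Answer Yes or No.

Counterexample: take p = 0, q = 3/4.
p ⊃ q = 0 ⊃ 3/4 = 1
(p ⊃ q) ∧ q = 1 ∧ 3/4 = 3/4
((p ⊃ q) ∧ q) ⊃ p = 3/4 ⊃ 0 = 1/4
(((p ⊃ q) ∧ q) ⊃ p) ⊃ p = 1/4 ⊃ 0 = 3/4
p ⊃ ((p ⊃ q) ∧ q) = 0 ⊃ 3/4 = 1
(p ⊃ ((p ⊃ q) ∧ q)) ⊃ ((p ⊃ q) ∧ q) = 1 ⊃ 3/4 = 3/4
¬((p ⊃ ((p ⊃ q) ∧ q)) ⊃ ((p ⊃ q) ∧ q)) = ¬3/4 = 1/4
((((p ⊃ q) ∧ q) ⊃ p) ⊃ p) ⊃ ¬((p ⊃ ((p ⊃ q) ∧ q)) ⊃ ((p ⊃ q) ∧ q)) = 3/4 ⊃ 1/4 = 1/2
This gives 1/2 ≠ 1.

No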